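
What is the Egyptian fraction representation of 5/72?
1/15 + 1/360

Greedy algorithm:
5/72: ceiling(72/5) = 15, use 1/15
1/360: ceiling(360/1) = 360, use 1/360
Result: 5/72 = 1/15 + 1/360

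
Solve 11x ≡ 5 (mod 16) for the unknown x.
x ≡ 15 (mod 16)

gcd(11, 16) = 1, which divides 5, so solutions exist.
Find 11^(-1) mod 16 by the extended Euclidean algorithm:
16 = 1 × 11 + 5  ⟹  5 = (1)·16 + (-1)·11
11 = 2 × 5 + 1  ⟹  1 = (-2)·16 + (3)·11
So (3)·11 ≡ 1 (mod 16), i.e. 11^(-1) ≡ 3 (mod 16).
x ≡ 3 × 5 = 15 ≡ 15 (mod 16).
Check: 11 × 15 = 165 ≡ 5 (mod 16).
Unique solution: x ≡ 15 (mod 16)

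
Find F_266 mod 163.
43

Matrix identity: Q^n = [[F_(n+1), F_n], [F_n, F_(n-1)]] with Q = [[1,1],[1,0]].
n = 266 = 100001010₂. Square-and-multiply, entries mod 163:
Q^1 = [[1,1],[1,0]]
Q^2 = (Q^1)² = [[2,1],[1,1]]
Q^4 = (Q^2)² = [[5,3],[3,2]]
Q^8 = (Q^4)² = [[34,21],[21,13]]
Q^16 = (Q^8)² = [[130,9],[9,121]]
Q^33 = (Q^16)²·Q = [[6,29],[29,140]]
Q^66 = (Q^33)² = [[62,159],[159,66]]
Q^133 = (Q^66)²·Q = [[88,111],[111,140]]
Q^266 = (Q^133)² = [[16,43],[43,136]]
F_266 mod 163 = Q^266[0][1] = 43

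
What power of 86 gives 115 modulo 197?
87

Baby-step giant-step with step n = ⌈√197⌉ = 15.
Baby steps 86^j mod 197 (j:value) for j=0..14: 0:1, 1:86, 2:107, 3:140, 4:23, 5:8, 6:97, 7:68, 8:135, 9:184, 10:64, 11:185, 12:150, 13:95, 14:93.
Giant-step multiplier: 86^(-15) ≡ 86^(196-15) = 86^181 ≡ 192 (mod 197).
Giant steps γ_i = 115·192^i mod 197: γ_0=115, γ_1=16, γ_2=117, γ_3=6, γ_4=167, γ_5=150 (in table at j=12).
x = i·n + j = 5·15 + 12 = 87.
Check: 86^87 ≡ 115 (mod 197).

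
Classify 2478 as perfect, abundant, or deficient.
abundant

Proper divisors of 2478: sum = 1 + 2 + 3 + 6 + 7 + 14 + 21 + 42 + 59 + 118 + 177 + 354 + 413 + 826 + 1239 = 3282
Since 3282 > 2478, 2478 is abundant.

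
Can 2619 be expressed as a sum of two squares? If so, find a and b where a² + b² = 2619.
Not possible

Factorization: 2619 = 3^3 × 97
By Fermat: n is sum of two squares iff every prime p ≡ 3 (mod 4) appears to even power.
Prime(s) ≡ 3 (mod 4) with odd exponent: [(3, 3)]
Therefore 2619 cannot be expressed as a² + b².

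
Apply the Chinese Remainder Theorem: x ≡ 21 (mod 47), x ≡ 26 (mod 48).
2042

Using Chinese Remainder Theorem:
M = 47 × 48 = 2256
M1 = 48, M2 = 47
y1 = 48^(-1) mod 47 = 1
y2 = 47^(-1) mod 48 = 47
x = (21×48×1 + 26×47×47) mod 2256 = 2042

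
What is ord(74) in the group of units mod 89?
88

89 is prime, so ord(74) divides φ(89) = 88.
Divisors of 88: 1, 2, 4, 8, 11, 22, 44, 88.
Repeated squaring: 74^1 ≡ 74, 74^2 ≡ 47, 74^4 ≡ 73, 74^8 ≡ 78, 74^16 ≡ 32, 74^32 ≡ 45, 74^64 ≡ 67 (mod 89).
Test 74^d mod 89 for each divisor d in increasing order:
74^1 ≡ 74
74^2 ≡ 47
74^4 ≡ 73
74^8 ≡ 78
74^11 = 74^8·74^2·74^1 ≡ 12
74^22 = 74^16·74^4·74^2 ≡ 55
74^44 = 74^32·74^8·74^4 ≡ 88
74^88 = 74^64·74^16·74^8 ≡ 1  ← first divisor giving 1
The order is 88.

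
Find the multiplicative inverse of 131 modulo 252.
227

gcd(131, 252) = 1, so the inverse exists.
Extended Euclidean algorithm on (252, 131):
252 = 1 × 131 + 121  ⟹  121 = (1)·252 + (-1)·131
131 = 1 × 121 + 10  ⟹  10 = (-1)·252 + (2)·131
121 = 12 × 10 + 1  ⟹  1 = (13)·252 + (-25)·131
So (-25)·131 ≡ 1 (mod 252), i.e. 131^(-1) ≡ -25 ≡ 227 (mod 252).
Check: 131 × 227 = 29737 ≡ 1 (mod 252)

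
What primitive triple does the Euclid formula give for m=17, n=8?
(225, 272, 353)

Euclid's formula: a = m² - n², b = 2mn, c = m² + n²
m = 17, n = 8
a = 17² - 8² = 289 - 64 = 225
b = 2 × 17 × 8 = 272
c = 17² + 8² = 289 + 64 = 353
Verification: 225² + 272² = 50625 + 73984 = 124609 = 353² ✓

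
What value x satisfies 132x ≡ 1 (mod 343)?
13

gcd(132, 343) = 1, so the inverse exists.
Extended Euclidean algorithm on (343, 132):
343 = 2 × 132 + 79  ⟹  79 = (1)·343 + (-2)·132
132 = 1 × 79 + 53  ⟹  53 = (-1)·343 + (3)·132
79 = 1 × 53 + 26  ⟹  26 = (2)·343 + (-5)·132
53 = 2 × 26 + 1  ⟹  1 = (-5)·343 + (13)·132
So (13)·132 ≡ 1 (mod 343), i.e. 132^(-1) ≡ 13 (mod 343).
Check: 132 × 13 = 1716 ≡ 1 (mod 343)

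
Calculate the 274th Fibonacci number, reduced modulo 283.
55

Matrix identity: Q^n = [[F_(n+1), F_n], [F_n, F_(n-1)]] with Q = [[1,1],[1,0]].
n = 274 = 100010010₂. Square-and-multiply, entries mod 283:
Q^1 = [[1,1],[1,0]]
Q^2 = (Q^1)² = [[2,1],[1,1]]
Q^4 = (Q^2)² = [[5,3],[3,2]]
Q^8 = (Q^4)² = [[34,21],[21,13]]
Q^17 = (Q^8)²·Q = [[37,182],[182,138]]
Q^34 = (Q^17)² = [[250,154],[154,96]]
Q^68 = (Q^34)² = [[184,80],[80,104]]
Q^137 = (Q^68)²·Q = [[187,70],[70,117]]
Q^274 = (Q^137)² = [[249,55],[55,194]]
F_274 mod 283 = Q^274[0][1] = 55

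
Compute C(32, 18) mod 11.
9

Using Lucas' theorem:
Write n=32 and k=18 in base 11:
n in base 11: [2, 10]
k in base 11: [1, 7]
C(32,18) mod 11 = ∏ C(n_i, k_i) mod 11
Digit binomials (mod 11): C(2,1) = 2; C(10,7) = 120 ≡ 10
Product: 2 × 10 = 20 ≡ 9 (mod 11)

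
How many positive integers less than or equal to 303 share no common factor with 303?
200

303 = 3 × 101
φ(n) = n × ∏(1 - 1/p) for each prime p dividing n
φ(303) = 303 × (1 - 1/3) × (1 - 1/101) = 200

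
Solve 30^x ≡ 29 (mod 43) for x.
19

Baby-step giant-step with step n = ⌈√43⌉ = 7.
Baby steps 30^j mod 43 (j:value) for j=0..6: 0:1, 1:30, 2:40, 3:39, 4:9, 5:12, 6:16.
Giant-step multiplier: 30^(-7) ≡ 30^(42-7) = 30^35 ≡ 37 (mod 43).
Giant steps γ_i = 29·37^i mod 43: γ_0=29, γ_1=41, γ_2=12 (in table at j=5).
x = i·n + j = 2·7 + 5 = 19.
Check: 30^19 ≡ 29 (mod 43).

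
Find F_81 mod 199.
13

Matrix identity: Q^n = [[F_(n+1), F_n], [F_n, F_(n-1)]] with Q = [[1,1],[1,0]].
n = 81 = 1010001₂. Square-and-multiply, entries mod 199:
Q^1 = [[1,1],[1,0]]
Q^2 = (Q^1)² = [[2,1],[1,1]]
Q^5 = (Q^2)²·Q = [[8,5],[5,3]]
Q^10 = (Q^5)² = [[89,55],[55,34]]
Q^20 = (Q^10)² = [[1,198],[198,2]]
Q^40 = (Q^20)² = [[2,196],[196,5]]
Q^81 = (Q^40)²·Q = [[191,13],[13,178]]
F_81 mod 199 = Q^81[0][1] = 13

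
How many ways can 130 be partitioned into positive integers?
5371315400

p(n) counts ways to write n as a sum of positive integers (order ignored).
Euler's pentagonal recurrence: p(k) = p(k-1) + p(k-2) - p(k-5) - p(k-7) + p(k-12) + p(k-15) - ... (offsets j(3j∓1)/2, signs ++--, p(0)=1, p(<0)=0).
DP table for k = 0..129: p(0)=1, p(1)=1, p(2)=2, p(3)=3, p(4)=5, p(5)=7, p(6)=11, p(7)=15, p(8)=22, p(9)=30, p(10)=42, p(11)=56, p(12)=77, p(13)=101, p(14)=135, p(15)=176, p(16)=231, p(17)=297, p(18)=385, p(19)=490, p(20)=627, p(21)=792, p(22)=1002, p(23)=1255, p(24)=1575, p(25)=1958, p(26)=2436, p(27)=3010, p(28)=3718, p(29)=4565, p(30)=5604, p(31)=6842, p(32)=8349, p(33)=10143, p(34)=12310, p(35)=14883, p(36)=17977, p(37)=21637, p(38)=26015, p(39)=31185, p(40)=37338, p(41)=44583, p(42)=53174, p(43)=63261, p(44)=75175, p(45)=89134, p(46)=105558, p(47)=124754, p(48)=147273, p(49)=173525, p(50)=204226, p(51)=239943, p(52)=281589, p(53)=329931, p(54)=386155, p(55)=451276, p(56)=526823, p(57)=614154, p(58)=715220, p(59)=831820, p(60)=966467, p(61)=1121505, p(62)=1300156, p(63)=1505499, p(64)=1741630, p(65)=2012558, p(66)=2323520, p(67)=2679689, p(68)=3087735, p(69)=3554345, p(70)=4087968, p(71)=4697205, p(72)=5392783, p(73)=6185689, p(74)=7089500, p(75)=8118264, p(76)=9289091, p(77)=10619863, p(78)=12132164, p(79)=13848650, p(80)=15796476, p(81)=18004327, p(82)=20506255, p(83)=23338469, p(84)=26543660, p(85)=30167357, p(86)=34262962, p(87)=38887673, p(88)=44108109, p(89)=49995925, p(90)=56634173, p(91)=64112359, p(92)=72533807, p(93)=82010177, p(94)=92669720, p(95)=104651419, p(96)=118114304, p(97)=133230930, p(98)=150198136, p(99)=169229875, p(100)=190569292, p(101)=214481126, p(102)=241265379, p(103)=271248950, p(104)=304801365, p(105)=342325709, p(106)=384276336, p(107)=431149389, p(108)=483502844, p(109)=541946240, p(110)=607163746, p(111)=679903203, p(112)=761002156, p(113)=851376628, p(114)=952050665, p(115)=1064144451, p(116)=1188908248, p(117)=1327710076, p(118)=1482074143, p(119)=1653668665, p(120)=1844349560, p(121)=2056148051, p(122)=2291320912, p(123)=2552338241, p(124)=2841940500, p(125)=3163127352, p(126)=3519222692, p(127)=3913864295, p(128)=4351078600, p(129)=4835271870.
Final step: p(130) = p(129) + p(128) - p(125) - p(123) + p(118) + p(115) - p(108) - p(104) + p(95) + p(90) - p(79) - p(73) + p(60) + p(53) - p(38) - p(30) + p(13) + p(4)
= 4835271870 + 4351078600 - 3163127352 - 2552338241 + 1482074143 + 1064144451 - 483502844 - 304801365 + 104651419 + 56634173 - 13848650 - 6185689 + 966467 + 329931 - 26015 - 5604 + 101 + 5
= 5371315400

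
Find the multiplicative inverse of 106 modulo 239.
115

gcd(106, 239) = 1, so the inverse exists.
Extended Euclidean algorithm on (239, 106):
239 = 2 × 106 + 27  ⟹  27 = (1)·239 + (-2)·106
106 = 3 × 27 + 25  ⟹  25 = (-3)·239 + (7)·106
27 = 1 × 25 + 2  ⟹  2 = (4)·239 + (-9)·106
25 = 12 × 2 + 1  ⟹  1 = (-51)·239 + (115)·106
So (115)·106 ≡ 1 (mod 239), i.e. 106^(-1) ≡ 115 (mod 239).
Check: 106 × 115 = 12190 ≡ 1 (mod 239)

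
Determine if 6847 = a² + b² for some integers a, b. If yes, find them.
Not possible

Factorization: 6847 = 41 × 167
By Fermat: n is sum of two squares iff every prime p ≡ 3 (mod 4) appears to even power.
Prime(s) ≡ 3 (mod 4) with odd exponent: [(167, 1)]
Therefore 6847 cannot be expressed as a² + b².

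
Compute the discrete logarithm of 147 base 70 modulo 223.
215

Baby-step giant-step with step n = ⌈√223⌉ = 15.
Baby steps 70^j mod 223 (j:value) for j=0..14: 0:1, 1:70, 2:217, 3:26, 4:36, 5:67, 6:7, 7:44, 8:181, 9:182, 10:29, 11:23, 12:49, 13:85, 14:152.
Giant-step multiplier: 70^(-15) ≡ 70^(222-15) = 70^207 ≡ 108 (mod 223).
Giant steps γ_i = 147·108^i mod 223: γ_0=147, γ_1=43, γ_2=184, γ_3=25, γ_4=24, γ_5=139, γ_6=71, γ_7=86, γ_8=145, γ_9=50, γ_10=48, γ_11=55, γ_12=142, γ_13=172, γ_14=67 (in table at j=5).
x = i·n + j = 14·15 + 5 = 215.
Check: 70^215 ≡ 147 (mod 223).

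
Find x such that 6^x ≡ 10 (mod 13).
2

Baby-step giant-step with step n = ⌈√13⌉ = 4.
Baby steps 6^j mod 13 (j:value) for j=0..3: 0:1, 1:6, 2:10, 3:8.
h = 10 is already in the table at j=2, so x = 2.
Check: 6^2 ≡ 10 (mod 13).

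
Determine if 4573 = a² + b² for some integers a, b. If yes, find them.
27² + 62² (a=27, b=62)

Factorization: 4573 = 17 × 269
By Fermat: n is sum of two squares iff every prime p ≡ 3 (mod 4) appears to even power.
All primes ≡ 3 (mod 4) appear to even power.
Search a = 0, 1, 2, … for 4573 - a² a perfect square: first hit at a = 27: 4573 - 729 = 3844 = 62².
4573 = 27² + 62² = 729 + 3844 ✓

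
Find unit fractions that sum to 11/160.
1/15 + 1/480

Greedy algorithm:
11/160: ceiling(160/11) = 15, use 1/15
1/480: ceiling(480/1) = 480, use 1/480
Result: 11/160 = 1/15 + 1/480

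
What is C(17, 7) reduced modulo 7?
2

Using Lucas' theorem:
Write n=17 and k=7 in base 7:
n in base 7: [2, 3]
k in base 7: [1, 0]
C(17,7) mod 7 = ∏ C(n_i, k_i) mod 7
Digit binomials (mod 7): C(2,1) = 2; C(3,0) = 1
Product: 2 × 1 = 2 ≡ 2 (mod 7)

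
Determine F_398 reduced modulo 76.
1

Matrix identity: Q^n = [[F_(n+1), F_n], [F_n, F_(n-1)]] with Q = [[1,1],[1,0]].
n = 398 = 110001110₂. Square-and-multiply, entries mod 76:
Q^1 = [[1,1],[1,0]]
Q^3 = (Q^1)²·Q = [[3,2],[2,1]]
Q^6 = (Q^3)² = [[13,8],[8,5]]
Q^12 = (Q^6)² = [[5,68],[68,13]]
Q^24 = (Q^12)² = [[13,8],[8,5]]
Q^49 = (Q^24)²·Q = [[73,5],[5,68]]
Q^99 = (Q^49)²·Q = [[55,34],[34,21]]
Q^199 = (Q^99)²·Q = [[1,1],[1,0]]
Q^398 = (Q^199)² = [[2,1],[1,1]]
F_398 mod 76 = Q^398[0][1] = 1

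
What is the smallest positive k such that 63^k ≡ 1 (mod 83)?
41

83 is prime, so ord(63) divides φ(83) = 82.
Divisors of 82: 1, 2, 41, 82.
Repeated squaring: 63^1 ≡ 63, 63^2 ≡ 68, 63^4 ≡ 59, 63^8 ≡ 78, 63^16 ≡ 25, 63^32 ≡ 44, 63^64 ≡ 27 (mod 83).
Test 63^d mod 83 for each divisor d in increasing order:
63^1 ≡ 63
63^2 ≡ 68
63^41 = 63^32·63^8·63^1 ≡ 1  ← first divisor giving 1
The order is 41.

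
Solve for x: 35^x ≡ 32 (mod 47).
32

Baby-step giant-step with step n = ⌈√47⌉ = 7.
Baby steps 35^j mod 47 (j:value) for j=0..6: 0:1, 1:35, 2:3, 3:11, 4:9, 5:33, 6:27.
Giant-step multiplier: 35^(-7) ≡ 35^(46-7) = 35^39 ≡ 19 (mod 47).
Giant steps γ_i = 32·19^i mod 47: γ_0=32, γ_1=44, γ_2=37, γ_3=45, γ_4=9 (in table at j=4).
x = i·n + j = 4·7 + 4 = 32.
Check: 35^32 ≡ 32 (mod 47).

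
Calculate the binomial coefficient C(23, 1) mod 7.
2

Using Lucas' theorem:
Write n=23 and k=1 in base 7:
n in base 7: [3, 2]
k in base 7: [0, 1]
C(23,1) mod 7 = ∏ C(n_i, k_i) mod 7
Digit binomials (mod 7): C(3,0) = 1; C(2,1) = 2
Product: 1 × 2 = 2 ≡ 2 (mod 7)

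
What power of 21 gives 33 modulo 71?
41

Baby-step giant-step with step n = ⌈√71⌉ = 9.
Baby steps 21^j mod 71 (j:value) for j=0..8: 0:1, 1:21, 2:15, 3:31, 4:12, 5:39, 6:38, 7:17, 8:2.
Giant-step multiplier: 21^(-9) ≡ 21^(70-9) = 21^61 ≡ 22 (mod 71).
Giant steps γ_i = 33·22^i mod 71: γ_0=33, γ_1=16, γ_2=68, γ_3=5, γ_4=39 (in table at j=5).
x = i·n + j = 4·9 + 5 = 41.
Check: 21^41 ≡ 33 (mod 71).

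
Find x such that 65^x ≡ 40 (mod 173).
158

Baby-step giant-step with step n = ⌈√173⌉ = 14.
Baby steps 65^j mod 173 (j:value) for j=0..13: 0:1, 1:65, 2:73, 3:74, 4:139, 5:39, 6:113, 7:79, 8:118, 9:58, 10:137, 11:82, 12:140, 13:104.
Giant-step multiplier: 65^(-14) ≡ 65^(172-14) = 65^158 ≡ 40 (mod 173).
Giant steps γ_i = 40·40^i mod 173: γ_0=40, γ_1=43, γ_2=163, γ_3=119, γ_4=89, γ_5=100, γ_6=21, γ_7=148, γ_8=38, γ_9=136, γ_10=77, γ_11=139 (in table at j=4).
x = i·n + j = 11·14 + 4 = 158.
Check: 65^158 ≡ 40 (mod 173).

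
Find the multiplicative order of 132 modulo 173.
43

173 is prime, so ord(132) divides φ(173) = 172.
Divisors of 172: 1, 2, 4, 43, 86, 172.
Repeated squaring: 132^1 ≡ 132, 132^2 ≡ 124, 132^4 ≡ 152, 132^8 ≡ 95, 132^16 ≡ 29, 132^32 ≡ 149, 132^64 ≡ 57, 132^128 ≡ 135 (mod 173).
Test 132^d mod 173 for each divisor d in increasing order:
132^1 ≡ 132
132^2 ≡ 124
132^4 ≡ 152
132^43 = 132^32·132^8·132^2·132^1 ≡ 1  ← first divisor giving 1
The order is 43.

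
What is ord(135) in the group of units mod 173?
43

173 is prime, so ord(135) divides φ(173) = 172.
Divisors of 172: 1, 2, 4, 43, 86, 172.
Repeated squaring: 135^1 ≡ 135, 135^2 ≡ 60, 135^4 ≡ 140, 135^8 ≡ 51, 135^16 ≡ 6, 135^32 ≡ 36, 135^64 ≡ 85, 135^128 ≡ 132 (mod 173).
Test 135^d mod 173 for each divisor d in increasing order:
135^1 ≡ 135
135^2 ≡ 60
135^4 ≡ 140
135^43 = 135^32·135^8·135^2·135^1 ≡ 1  ← first divisor giving 1
The order is 43.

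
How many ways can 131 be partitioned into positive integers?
5964539504

p(n) counts ways to write n as a sum of positive integers (order ignored).
Euler's pentagonal recurrence: p(k) = p(k-1) + p(k-2) - p(k-5) - p(k-7) + p(k-12) + p(k-15) - ... (offsets j(3j∓1)/2, signs ++--, p(0)=1, p(<0)=0).
DP table for k = 0..130: p(0)=1, p(1)=1, p(2)=2, p(3)=3, p(4)=5, p(5)=7, p(6)=11, p(7)=15, p(8)=22, p(9)=30, p(10)=42, p(11)=56, p(12)=77, p(13)=101, p(14)=135, p(15)=176, p(16)=231, p(17)=297, p(18)=385, p(19)=490, p(20)=627, p(21)=792, p(22)=1002, p(23)=1255, p(24)=1575, p(25)=1958, p(26)=2436, p(27)=3010, p(28)=3718, p(29)=4565, p(30)=5604, p(31)=6842, p(32)=8349, p(33)=10143, p(34)=12310, p(35)=14883, p(36)=17977, p(37)=21637, p(38)=26015, p(39)=31185, p(40)=37338, p(41)=44583, p(42)=53174, p(43)=63261, p(44)=75175, p(45)=89134, p(46)=105558, p(47)=124754, p(48)=147273, p(49)=173525, p(50)=204226, p(51)=239943, p(52)=281589, p(53)=329931, p(54)=386155, p(55)=451276, p(56)=526823, p(57)=614154, p(58)=715220, p(59)=831820, p(60)=966467, p(61)=1121505, p(62)=1300156, p(63)=1505499, p(64)=1741630, p(65)=2012558, p(66)=2323520, p(67)=2679689, p(68)=3087735, p(69)=3554345, p(70)=4087968, p(71)=4697205, p(72)=5392783, p(73)=6185689, p(74)=7089500, p(75)=8118264, p(76)=9289091, p(77)=10619863, p(78)=12132164, p(79)=13848650, p(80)=15796476, p(81)=18004327, p(82)=20506255, p(83)=23338469, p(84)=26543660, p(85)=30167357, p(86)=34262962, p(87)=38887673, p(88)=44108109, p(89)=49995925, p(90)=56634173, p(91)=64112359, p(92)=72533807, p(93)=82010177, p(94)=92669720, p(95)=104651419, p(96)=118114304, p(97)=133230930, p(98)=150198136, p(99)=169229875, p(100)=190569292, p(101)=214481126, p(102)=241265379, p(103)=271248950, p(104)=304801365, p(105)=342325709, p(106)=384276336, p(107)=431149389, p(108)=483502844, p(109)=541946240, p(110)=607163746, p(111)=679903203, p(112)=761002156, p(113)=851376628, p(114)=952050665, p(115)=1064144451, p(116)=1188908248, p(117)=1327710076, p(118)=1482074143, p(119)=1653668665, p(120)=1844349560, p(121)=2056148051, p(122)=2291320912, p(123)=2552338241, p(124)=2841940500, p(125)=3163127352, p(126)=3519222692, p(127)=3913864295, p(128)=4351078600, p(129)=4835271870, p(130)=5371315400.
Final step: p(131) = p(130) + p(129) - p(126) - p(124) + p(119) + p(116) - p(109) - p(105) + p(96) + p(91) - p(80) - p(74) + p(61) + p(54) - p(39) - p(31) + p(14) + p(5)
= 5371315400 + 4835271870 - 3519222692 - 2841940500 + 1653668665 + 1188908248 - 541946240 - 342325709 + 118114304 + 64112359 - 15796476 - 7089500 + 1121505 + 386155 - 31185 - 6842 + 135 + 7
= 5964539504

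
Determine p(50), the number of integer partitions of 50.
204226

p(n) counts ways to write n as a sum of positive integers (order ignored).
Euler's pentagonal recurrence: p(k) = p(k-1) + p(k-2) - p(k-5) - p(k-7) + p(k-12) + p(k-15) - ... (offsets j(3j∓1)/2, signs ++--, p(0)=1, p(<0)=0).
DP table for k = 0..49: p(0)=1, p(1)=1, p(2)=2, p(3)=3, p(4)=5, p(5)=7, p(6)=11, p(7)=15, p(8)=22, p(9)=30, p(10)=42, p(11)=56, p(12)=77, p(13)=101, p(14)=135, p(15)=176, p(16)=231, p(17)=297, p(18)=385, p(19)=490, p(20)=627, p(21)=792, p(22)=1002, p(23)=1255, p(24)=1575, p(25)=1958, p(26)=2436, p(27)=3010, p(28)=3718, p(29)=4565, p(30)=5604, p(31)=6842, p(32)=8349, p(33)=10143, p(34)=12310, p(35)=14883, p(36)=17977, p(37)=21637, p(38)=26015, p(39)=31185, p(40)=37338, p(41)=44583, p(42)=53174, p(43)=63261, p(44)=75175, p(45)=89134, p(46)=105558, p(47)=124754, p(48)=147273, p(49)=173525.
Final step: p(50) = p(49) + p(48) - p(45) - p(43) + p(38) + p(35) - p(28) - p(24) + p(15) + p(10)
= 173525 + 147273 - 89134 - 63261 + 26015 + 14883 - 3718 - 1575 + 176 + 42
= 204226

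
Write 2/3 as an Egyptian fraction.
1/2 + 1/6

Greedy algorithm:
2/3: ceiling(3/2) = 2, use 1/2
1/6: ceiling(6/1) = 6, use 1/6
Result: 2/3 = 1/2 + 1/6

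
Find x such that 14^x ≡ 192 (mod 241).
22

Baby-step giant-step with step n = ⌈√241⌉ = 16.
Baby steps 14^j mod 241 (j:value) for j=0..15: 0:1, 1:14, 2:196, 3:93, 4:97, 5:153, 6:214, 7:104, 8:10, 9:140, 10:32, 11:207, 12:6, 13:84, 14:212, 15:76.
Giant-step multiplier: 14^(-16) ≡ 14^(240-16) = 14^224 ≡ 94 (mod 241).
Giant steps γ_i = 192·94^i mod 241: γ_0=192, γ_1=214 (in table at j=6).
x = i·n + j = 1·16 + 6 = 22.
Check: 14^22 ≡ 192 (mod 241).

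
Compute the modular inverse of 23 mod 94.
45

gcd(23, 94) = 1, so the inverse exists.
Extended Euclidean algorithm on (94, 23):
94 = 4 × 23 + 2  ⟹  2 = (1)·94 + (-4)·23
23 = 11 × 2 + 1  ⟹  1 = (-11)·94 + (45)·23
So (45)·23 ≡ 1 (mod 94), i.e. 23^(-1) ≡ 45 (mod 94).
Check: 23 × 45 = 1035 ≡ 1 (mod 94)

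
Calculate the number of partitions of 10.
42

p(n) counts ways to write n as a sum of positive integers (order ignored).
Examples: 10; 9 + 1; 8 + 2; 8 + 1 + 1; 7 + 3; ... (42 total)
p(10) = 42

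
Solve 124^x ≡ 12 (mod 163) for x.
95

Baby-step giant-step with step n = ⌈√163⌉ = 13.
Baby steps 124^j mod 163 (j:value) for j=0..12: 0:1, 1:124, 2:54, 3:13, 4:145, 5:50, 6:6, 7:92, 8:161, 9:78, 10:55, 11:137, 12:36.
Giant-step multiplier: 124^(-13) ≡ 124^(162-13) = 124^149 ≡ 44 (mod 163).
Giant steps γ_i = 12·44^i mod 163: γ_0=12, γ_1=39, γ_2=86, γ_3=35, γ_4=73, γ_5=115, γ_6=7, γ_7=145 (in table at j=4).
x = i·n + j = 7·13 + 4 = 95.
Check: 124^95 ≡ 12 (mod 163).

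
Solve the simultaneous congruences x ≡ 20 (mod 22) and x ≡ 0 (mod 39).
702

Using Chinese Remainder Theorem:
M = 22 × 39 = 858
M1 = 39, M2 = 22
y1 = 39^(-1) mod 22 = 13
y2 = 22^(-1) mod 39 = 16
x = (20×39×13 + 0×22×16) mod 858 = 702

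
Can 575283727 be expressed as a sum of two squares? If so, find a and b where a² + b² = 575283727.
Not possible

Factorization: 575283727 = 73 × 199^3
By Fermat: n is sum of two squares iff every prime p ≡ 3 (mod 4) appears to even power.
Prime(s) ≡ 3 (mod 4) with odd exponent: [(199, 3)]
Therefore 575283727 cannot be expressed as a² + b².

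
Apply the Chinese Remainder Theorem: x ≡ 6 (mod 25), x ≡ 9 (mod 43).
181

Using Chinese Remainder Theorem:
M = 25 × 43 = 1075
M1 = 43, M2 = 25
y1 = 43^(-1) mod 25 = 7
y2 = 25^(-1) mod 43 = 31
x = (6×43×7 + 9×25×31) mod 1075 = 181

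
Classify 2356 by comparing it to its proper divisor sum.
deficient

Proper divisors of 2356: sum = 1 + 2 + 4 + 19 + 31 + 38 + 62 + 76 + 124 + 589 + 1178 = 2124
Since 2124 < 2356, 2356 is deficient.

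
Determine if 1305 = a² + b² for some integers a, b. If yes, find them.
3² + 36² (a=3, b=36)

Factorization: 1305 = 3^2 × 5 × 29
By Fermat: n is sum of two squares iff every prime p ≡ 3 (mod 4) appears to even power.
All primes ≡ 3 (mod 4) appear to even power.
Search a = 0, 1, 2, … for 1305 - a² a perfect square: first hit at a = 3: 1305 - 9 = 1296 = 36².
1305 = 3² + 36² = 9 + 1296 ✓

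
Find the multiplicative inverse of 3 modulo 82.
55

gcd(3, 82) = 1, so the inverse exists.
Extended Euclidean algorithm on (82, 3):
82 = 27 × 3 + 1  ⟹  1 = (1)·82 + (-27)·3
So (-27)·3 ≡ 1 (mod 82), i.e. 3^(-1) ≡ -27 ≡ 55 (mod 82).
Check: 3 × 55 = 165 ≡ 1 (mod 82)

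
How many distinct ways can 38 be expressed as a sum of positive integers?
26015

p(n) counts ways to write n as a sum of positive integers (order ignored).
Euler's pentagonal recurrence: p(k) = p(k-1) + p(k-2) - p(k-5) - p(k-7) + p(k-12) + p(k-15) - ... (offsets j(3j∓1)/2, signs ++--, p(0)=1, p(<0)=0).
DP table for k = 0..37: p(0)=1, p(1)=1, p(2)=2, p(3)=3, p(4)=5, p(5)=7, p(6)=11, p(7)=15, p(8)=22, p(9)=30, p(10)=42, p(11)=56, p(12)=77, p(13)=101, p(14)=135, p(15)=176, p(16)=231, p(17)=297, p(18)=385, p(19)=490, p(20)=627, p(21)=792, p(22)=1002, p(23)=1255, p(24)=1575, p(25)=1958, p(26)=2436, p(27)=3010, p(28)=3718, p(29)=4565, p(30)=5604, p(31)=6842, p(32)=8349, p(33)=10143, p(34)=12310, p(35)=14883, p(36)=17977, p(37)=21637.
Final step: p(38) = p(37) + p(36) - p(33) - p(31) + p(26) + p(23) - p(16) - p(12) + p(3)
= 21637 + 17977 - 10143 - 6842 + 2436 + 1255 - 231 - 77 + 3
= 26015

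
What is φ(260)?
96

260 = 2^2 × 5 × 13
φ(n) = n × ∏(1 - 1/p) for each prime p dividing n
φ(260) = 260 × (1 - 1/2) × (1 - 1/5) × (1 - 1/13) = 96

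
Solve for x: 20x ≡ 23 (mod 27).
x ≡ 16 (mod 27)

gcd(20, 27) = 1, which divides 23, so solutions exist.
Find 20^(-1) mod 27 by the extended Euclidean algorithm:
27 = 1 × 20 + 7  ⟹  7 = (1)·27 + (-1)·20
20 = 2 × 7 + 6  ⟹  6 = (-2)·27 + (3)·20
7 = 1 × 6 + 1  ⟹  1 = (3)·27 + (-4)·20
So (-4)·20 ≡ 1 (mod 27), i.e. 20^(-1) ≡ -4 ≡ 23 (mod 27).
x ≡ 23 × 23 = 529 ≡ 16 (mod 27).
Check: 20 × 16 = 320 ≡ 23 (mod 27).
Unique solution: x ≡ 16 (mod 27)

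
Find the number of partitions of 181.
749474411781

p(n) counts ways to write n as a sum of positive integers (order ignored).
Euler's pentagonal recurrence: p(k) = p(k-1) + p(k-2) - p(k-5) - p(k-7) + p(k-12) + p(k-15) - ... (offsets j(3j∓1)/2, signs ++--, p(0)=1, p(<0)=0).
DP table for k = 0..180: p(0)=1, p(1)=1, p(2)=2, p(3)=3, p(4)=5, p(5)=7, p(6)=11, p(7)=15, p(8)=22, p(9)=30, p(10)=42, p(11)=56, p(12)=77, p(13)=101, p(14)=135, p(15)=176, p(16)=231, p(17)=297, p(18)=385, p(19)=490, p(20)=627, p(21)=792, p(22)=1002, p(23)=1255, p(24)=1575, p(25)=1958, p(26)=2436, p(27)=3010, p(28)=3718, p(29)=4565, p(30)=5604, p(31)=6842, p(32)=8349, p(33)=10143, p(34)=12310, p(35)=14883, p(36)=17977, p(37)=21637, p(38)=26015, p(39)=31185, p(40)=37338, p(41)=44583, p(42)=53174, p(43)=63261, p(44)=75175, p(45)=89134, p(46)=105558, p(47)=124754, p(48)=147273, p(49)=173525, p(50)=204226, p(51)=239943, p(52)=281589, p(53)=329931, p(54)=386155, p(55)=451276, p(56)=526823, p(57)=614154, p(58)=715220, p(59)=831820, p(60)=966467, p(61)=1121505, p(62)=1300156, p(63)=1505499, p(64)=1741630, p(65)=2012558, p(66)=2323520, p(67)=2679689, p(68)=3087735, p(69)=3554345, p(70)=4087968, p(71)=4697205, p(72)=5392783, p(73)=6185689, p(74)=7089500, p(75)=8118264, p(76)=9289091, p(77)=10619863, p(78)=12132164, p(79)=13848650, p(80)=15796476, p(81)=18004327, p(82)=20506255, p(83)=23338469, p(84)=26543660, p(85)=30167357, p(86)=34262962, p(87)=38887673, p(88)=44108109, p(89)=49995925, p(90)=56634173, p(91)=64112359, p(92)=72533807, p(93)=82010177, p(94)=92669720, p(95)=104651419, p(96)=118114304, p(97)=133230930, p(98)=150198136, p(99)=169229875, p(100)=190569292, p(101)=214481126, p(102)=241265379, p(103)=271248950, p(104)=304801365, p(105)=342325709, p(106)=384276336, p(107)=431149389, p(108)=483502844, p(109)=541946240, p(110)=607163746, p(111)=679903203, p(112)=761002156, p(113)=851376628, p(114)=952050665, p(115)=1064144451, p(116)=1188908248, p(117)=1327710076, p(118)=1482074143, p(119)=1653668665, p(120)=1844349560, p(121)=2056148051, p(122)=2291320912, p(123)=2552338241, p(124)=2841940500, p(125)=3163127352, p(126)=3519222692, p(127)=3913864295, p(128)=4351078600, p(129)=4835271870, p(130)=5371315400, p(131)=5964539504, p(132)=6620830889, p(133)=7346629512, p(134)=8149040695, p(135)=9035836076, p(136)=10015581680, p(137)=11097645016, p(138)=12292341831, p(139)=13610949895, p(140)=15065878135, p(141)=16670689208, p(142)=18440293320, p(143)=20390982757, p(144)=22540654445, p(145)=24908858009, p(146)=27517052599, p(147)=30388671978, p(148)=33549419497, p(149)=37027355200, p(150)=40853235313, p(151)=45060624582, p(152)=49686288421, p(153)=54770336324, p(154)=60356673280, p(155)=66493182097, p(156)=73232243759, p(157)=80630964769, p(158)=88751778802, p(159)=97662728555, p(160)=107438159466, p(161)=118159068427, p(162)=129913904637, p(163)=142798995930, p(164)=156919475295, p(165)=172389800255, p(166)=189334822579, p(167)=207890420102, p(168)=228204732751, p(169)=250438925115, p(170)=274768617130, p(171)=301384802048, p(172)=330495499613, p(173)=362326859895, p(174)=397125074750, p(175)=435157697830, p(176)=476715857290, p(177)=522115831195, p(178)=571701605655, p(179)=625846753120, p(180)=684957390936.
Final step: p(181) = p(180) + p(179) - p(176) - p(174) + p(169) + p(166) - p(159) - p(155) + p(146) + p(141) - p(130) - p(124) + p(111) + p(104) - p(89) - p(81) + p(64) + p(55) - p(36) - p(26) + p(5)
= 684957390936 + 625846753120 - 476715857290 - 397125074750 + 250438925115 + 189334822579 - 97662728555 - 66493182097 + 27517052599 + 16670689208 - 5371315400 - 2841940500 + 679903203 + 304801365 - 49995925 - 18004327 + 1741630 + 451276 - 17977 - 2436 + 7
= 749474411781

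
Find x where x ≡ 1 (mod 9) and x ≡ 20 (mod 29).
136

Using Chinese Remainder Theorem:
M = 9 × 29 = 261
M1 = 29, M2 = 9
y1 = 29^(-1) mod 9 = 5
y2 = 9^(-1) mod 29 = 13
x = (1×29×5 + 20×9×13) mod 261 = 136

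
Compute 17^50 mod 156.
133

Repeated squaring. Binary of 50 = 110010.
17^1 ≡ 17 (mod 156); 17^2 ≡ 133 (mod 156); 17^4 ≡ 61 (mod 156); 17^8 ≡ 133 (mod 156); 17^16 ≡ 61 (mod 156); 17^32 ≡ 133 (mod 156)
17^50 = 17^2 × 17^16 × 17^32 ≡ 133 (mod 156)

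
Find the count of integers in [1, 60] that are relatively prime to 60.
16

60 = 2^2 × 3 × 5
φ(n) = n × ∏(1 - 1/p) for each prime p dividing n
φ(60) = 60 × (1 - 1/2) × (1 - 1/3) × (1 - 1/5) = 16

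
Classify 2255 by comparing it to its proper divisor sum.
deficient

Proper divisors of 2255: sum = 1 + 5 + 11 + 41 + 55 + 205 + 451 = 769
Since 769 < 2255, 2255 is deficient.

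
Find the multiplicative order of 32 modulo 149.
148

149 is prime, so ord(32) divides φ(149) = 148.
Divisors of 148: 1, 2, 4, 37, 74, 148.
Repeated squaring: 32^1 ≡ 32, 32^2 ≡ 130, 32^4 ≡ 63, 32^8 ≡ 95, 32^16 ≡ 85, 32^32 ≡ 73, 32^64 ≡ 114, 32^128 ≡ 33 (mod 149).
Test 32^d mod 149 for each divisor d in increasing order:
32^1 ≡ 32
32^2 ≡ 130
32^4 ≡ 63
32^37 = 32^32·32^4·32^1 ≡ 105
32^74 = 32^64·32^8·32^2 ≡ 148
32^148 = 32^128·32^16·32^4 ≡ 1  ← first divisor giving 1
The order is 148.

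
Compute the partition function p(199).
3646072432125

p(n) counts ways to write n as a sum of positive integers (order ignored).
Euler's pentagonal recurrence: p(k) = p(k-1) + p(k-2) - p(k-5) - p(k-7) + p(k-12) + p(k-15) - ... (offsets j(3j∓1)/2, signs ++--, p(0)=1, p(<0)=0).
DP table for k = 0..198: p(0)=1, p(1)=1, p(2)=2, p(3)=3, p(4)=5, p(5)=7, p(6)=11, p(7)=15, p(8)=22, p(9)=30, p(10)=42, p(11)=56, p(12)=77, p(13)=101, p(14)=135, p(15)=176, p(16)=231, p(17)=297, p(18)=385, p(19)=490, p(20)=627, p(21)=792, p(22)=1002, p(23)=1255, p(24)=1575, p(25)=1958, p(26)=2436, p(27)=3010, p(28)=3718, p(29)=4565, p(30)=5604, p(31)=6842, p(32)=8349, p(33)=10143, p(34)=12310, p(35)=14883, p(36)=17977, p(37)=21637, p(38)=26015, p(39)=31185, p(40)=37338, p(41)=44583, p(42)=53174, p(43)=63261, p(44)=75175, p(45)=89134, p(46)=105558, p(47)=124754, p(48)=147273, p(49)=173525, p(50)=204226, p(51)=239943, p(52)=281589, p(53)=329931, p(54)=386155, p(55)=451276, p(56)=526823, p(57)=614154, p(58)=715220, p(59)=831820, p(60)=966467, p(61)=1121505, p(62)=1300156, p(63)=1505499, p(64)=1741630, p(65)=2012558, p(66)=2323520, p(67)=2679689, p(68)=3087735, p(69)=3554345, p(70)=4087968, p(71)=4697205, p(72)=5392783, p(73)=6185689, p(74)=7089500, p(75)=8118264, p(76)=9289091, p(77)=10619863, p(78)=12132164, p(79)=13848650, p(80)=15796476, p(81)=18004327, p(82)=20506255, p(83)=23338469, p(84)=26543660, p(85)=30167357, p(86)=34262962, p(87)=38887673, p(88)=44108109, p(89)=49995925, p(90)=56634173, p(91)=64112359, p(92)=72533807, p(93)=82010177, p(94)=92669720, p(95)=104651419, p(96)=118114304, p(97)=133230930, p(98)=150198136, p(99)=169229875, p(100)=190569292, p(101)=214481126, p(102)=241265379, p(103)=271248950, p(104)=304801365, p(105)=342325709, p(106)=384276336, p(107)=431149389, p(108)=483502844, p(109)=541946240, p(110)=607163746, p(111)=679903203, p(112)=761002156, p(113)=851376628, p(114)=952050665, p(115)=1064144451, p(116)=1188908248, p(117)=1327710076, p(118)=1482074143, p(119)=1653668665, p(120)=1844349560, p(121)=2056148051, p(122)=2291320912, p(123)=2552338241, p(124)=2841940500, p(125)=3163127352, p(126)=3519222692, p(127)=3913864295, p(128)=4351078600, p(129)=4835271870, p(130)=5371315400, p(131)=5964539504, p(132)=6620830889, p(133)=7346629512, p(134)=8149040695, p(135)=9035836076, p(136)=10015581680, p(137)=11097645016, p(138)=12292341831, p(139)=13610949895, p(140)=15065878135, p(141)=16670689208, p(142)=18440293320, p(143)=20390982757, p(144)=22540654445, p(145)=24908858009, p(146)=27517052599, p(147)=30388671978, p(148)=33549419497, p(149)=37027355200, p(150)=40853235313, p(151)=45060624582, p(152)=49686288421, p(153)=54770336324, p(154)=60356673280, p(155)=66493182097, p(156)=73232243759, p(157)=80630964769, p(158)=88751778802, p(159)=97662728555, p(160)=107438159466, p(161)=118159068427, p(162)=129913904637, p(163)=142798995930, p(164)=156919475295, p(165)=172389800255, p(166)=189334822579, p(167)=207890420102, p(168)=228204732751, p(169)=250438925115, p(170)=274768617130, p(171)=301384802048, p(172)=330495499613, p(173)=362326859895, p(174)=397125074750, p(175)=435157697830, p(176)=476715857290, p(177)=522115831195, p(178)=571701605655, p(179)=625846753120, p(180)=684957390936, p(181)=749474411781, p(182)=819876908323, p(183)=896684817527, p(184)=980462880430, p(185)=1071823774337, p(186)=1171432692373, p(187)=1280011042268, p(188)=1398341745571, p(189)=1527273599625, p(190)=1667727404093, p(191)=1820701100652, p(192)=1987276856363, p(193)=2168627105469, p(194)=2366022741845, p(195)=2580840212973, p(196)=2814570987591, p(197)=3068829878530, p(198)=3345365983698.
Final step: p(199) = p(198) + p(197) - p(194) - p(192) + p(187) + p(184) - p(177) - p(173) + p(164) + p(159) - p(148) - p(142) + p(129) + p(122) - p(107) - p(99) + p(82) + p(73) - p(54) - p(44) + p(23) + p(12)
= 3345365983698 + 3068829878530 - 2366022741845 - 1987276856363 + 1280011042268 + 980462880430 - 522115831195 - 362326859895 + 156919475295 + 97662728555 - 33549419497 - 18440293320 + 4835271870 + 2291320912 - 431149389 - 169229875 + 20506255 + 6185689 - 386155 - 75175 + 1255 + 77
= 3646072432125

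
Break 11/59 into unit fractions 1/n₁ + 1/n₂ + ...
1/6 + 1/51 + 1/6018

Greedy algorithm:
11/59: ceiling(59/11) = 6, use 1/6
7/354: ceiling(354/7) = 51, use 1/51
1/6018: ceiling(6018/1) = 6018, use 1/6018
Result: 11/59 = 1/6 + 1/51 + 1/6018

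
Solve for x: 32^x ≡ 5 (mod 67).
3

Baby-step giant-step with step n = ⌈√67⌉ = 9.
Baby steps 32^j mod 67 (j:value) for j=0..8: 0:1, 1:32, 2:19, 3:5, 4:26, 5:28, 6:25, 7:63, 8:6.
h = 5 is already in the table at j=3, so x = 3.
Check: 32^3 ≡ 5 (mod 67).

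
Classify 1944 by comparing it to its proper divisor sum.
abundant

Proper divisors of 1944: sum = 1 + 2 + 3 + 4 + 6 + 8 + 9 + 12 + ... + 324 + 486 + 648 + 972 (23 divisors) = 3516
Since 3516 > 1944, 1944 is abundant.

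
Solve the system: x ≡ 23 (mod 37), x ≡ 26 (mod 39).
689

Using Chinese Remainder Theorem:
M = 37 × 39 = 1443
M1 = 39, M2 = 37
y1 = 39^(-1) mod 37 = 19
y2 = 37^(-1) mod 39 = 19
x = (23×39×19 + 26×37×19) mod 1443 = 689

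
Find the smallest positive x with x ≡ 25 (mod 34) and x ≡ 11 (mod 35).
501

Using Chinese Remainder Theorem:
M = 34 × 35 = 1190
M1 = 35, M2 = 34
y1 = 35^(-1) mod 34 = 1
y2 = 34^(-1) mod 35 = 34
x = (25×35×1 + 11×34×34) mod 1190 = 501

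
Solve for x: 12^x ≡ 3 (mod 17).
5

Baby-step giant-step with step n = ⌈√17⌉ = 5.
Baby steps 12^j mod 17 (j:value) for j=0..4: 0:1, 1:12, 2:8, 3:11, 4:13.
Giant-step multiplier: 12^(-5) ≡ 12^(16-5) = 12^11 ≡ 6 (mod 17).
Giant steps γ_i = 3·6^i mod 17: γ_0=3, γ_1=1 (in table at j=0).
x = i·n + j = 1·5 + 0 = 5.
Check: 12^5 ≡ 3 (mod 17).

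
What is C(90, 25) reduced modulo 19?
4

Using Lucas' theorem:
Write n=90 and k=25 in base 19:
n in base 19: [4, 14]
k in base 19: [1, 6]
C(90,25) mod 19 = ∏ C(n_i, k_i) mod 19
Digit binomials (mod 19): C(4,1) = 4; C(14,6) = 3003 ≡ 1
Product: 4 × 1 = 4 ≡ 4 (mod 19)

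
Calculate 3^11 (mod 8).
3

Repeated squaring. Binary of 11 = 1011.
3^1 ≡ 3 (mod 8); 3^2 ≡ 1 (mod 8); 3^4 ≡ 1 (mod 8); 3^8 ≡ 1 (mod 8)
3^11 = 3^1 × 3^2 × 3^8 ≡ 3 (mod 8)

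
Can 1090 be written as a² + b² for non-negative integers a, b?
1² + 33² (a=1, b=33)

Factorization: 1090 = 2 × 5 × 109
By Fermat: n is sum of two squares iff every prime p ≡ 3 (mod 4) appears to even power.
All primes ≡ 3 (mod 4) appear to even power.
Search a = 0, 1, 2, … for 1090 - a² a perfect square: first hit at a = 1: 1090 - 1 = 1089 = 33².
1090 = 1² + 33² = 1 + 1089 ✓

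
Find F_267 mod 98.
12

Matrix identity: Q^n = [[F_(n+1), F_n], [F_n, F_(n-1)]] with Q = [[1,1],[1,0]].
n = 267 = 100001011₂. Square-and-multiply, entries mod 98:
Q^1 = [[1,1],[1,0]]
Q^2 = (Q^1)² = [[2,1],[1,1]]
Q^4 = (Q^2)² = [[5,3],[3,2]]
Q^8 = (Q^4)² = [[34,21],[21,13]]
Q^16 = (Q^8)² = [[29,7],[7,22]]
Q^33 = (Q^16)²·Q = [[71,8],[8,63]]
Q^66 = (Q^33)² = [[9,92],[92,15]]
Q^133 = (Q^66)²·Q = [[71,19],[19,52]]
Q^267 = (Q^133)²·Q = [[95,12],[12,83]]
F_267 mod 98 = Q^267[0][1] = 12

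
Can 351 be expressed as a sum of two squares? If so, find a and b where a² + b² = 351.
Not possible

Factorization: 351 = 3^3 × 13
By Fermat: n is sum of two squares iff every prime p ≡ 3 (mod 4) appears to even power.
Prime(s) ≡ 3 (mod 4) with odd exponent: [(3, 3)]
Therefore 351 cannot be expressed as a² + b².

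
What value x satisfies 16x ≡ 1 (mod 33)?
31

gcd(16, 33) = 1, so the inverse exists.
Extended Euclidean algorithm on (33, 16):
33 = 2 × 16 + 1  ⟹  1 = (1)·33 + (-2)·16
So (-2)·16 ≡ 1 (mod 33), i.e. 16^(-1) ≡ -2 ≡ 31 (mod 33).
Check: 16 × 31 = 496 ≡ 1 (mod 33)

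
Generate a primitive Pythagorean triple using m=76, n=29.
(4935, 4408, 6617)

Euclid's formula: a = m² - n², b = 2mn, c = m² + n²
m = 76, n = 29
a = 76² - 29² = 5776 - 841 = 4935
b = 2 × 76 × 29 = 4408
c = 76² + 29² = 5776 + 841 = 6617
Verification: 4935² + 4408² = 24354225 + 19430464 = 43784689 = 6617² ✓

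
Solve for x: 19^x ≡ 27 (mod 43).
9

Baby-step giant-step with step n = ⌈√43⌉ = 7.
Baby steps 19^j mod 43 (j:value) for j=0..6: 0:1, 1:19, 2:17, 3:22, 4:31, 5:30, 6:11.
Giant-step multiplier: 19^(-7) ≡ 19^(42-7) = 19^35 ≡ 7 (mod 43).
Giant steps γ_i = 27·7^i mod 43: γ_0=27, γ_1=17 (in table at j=2).
x = i·n + j = 1·7 + 2 = 9.
Check: 19^9 ≡ 27 (mod 43).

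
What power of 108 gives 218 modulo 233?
54

Baby-step giant-step with step n = ⌈√233⌉ = 16.
Baby steps 108^j mod 233 (j:value) for j=0..15: 0:1, 1:108, 2:14, 3:114, 4:196, 5:198, 6:181, 7:209, 8:204, 9:130, 10:60, 11:189, 12:141, 13:83, 14:110, 15:230.
Giant-step multiplier: 108^(-16) ≡ 108^(232-16) = 108^216 ≡ 64 (mod 233).
Giant steps γ_i = 218·64^i mod 233: γ_0=218, γ_1=205, γ_2=72, γ_3=181 (in table at j=6).
x = i·n + j = 3·16 + 6 = 54.
Check: 108^54 ≡ 218 (mod 233).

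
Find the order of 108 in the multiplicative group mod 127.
6

127 is prime, so ord(108) divides φ(127) = 126.
Divisors of 126: 1, 2, 3, 6, 7, 9, 14, 18, 21, 42, 63, 126.
Repeated squaring: 108^1 ≡ 108, 108^2 ≡ 107, 108^4 ≡ 19, 108^8 ≡ 107, 108^16 ≡ 19, 108^32 ≡ 107, 108^64 ≡ 19 (mod 127).
Test 108^d mod 127 for each divisor d in increasing order:
108^1 ≡ 108
108^2 ≡ 107
108^3 = 108^2·108^1 ≡ 126
108^6 = 108^4·108^2 ≡ 1  ← first divisor giving 1
The order is 6.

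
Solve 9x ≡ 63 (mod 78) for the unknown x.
x ≡ 7 (mod 26)

gcd(9, 78) = 3, which divides 63, so solutions exist.
Divide through by 3: 3x ≡ 21 (mod 26).
Find 3^(-1) mod 26 by the extended Euclidean algorithm:
26 = 8 × 3 + 2  ⟹  2 = (1)·26 + (-8)·3
3 = 1 × 2 + 1  ⟹  1 = (-1)·26 + (9)·3
So (9)·3 ≡ 1 (mod 26), i.e. 3^(-1) ≡ 9 (mod 26).
x ≡ 9 × 21 = 189 ≡ 7 (mod 26).
Check: 9 × 7 = 63 ≡ 63 (mod 78).
x ≡ 7 (mod 26), giving 3 solutions mod 78.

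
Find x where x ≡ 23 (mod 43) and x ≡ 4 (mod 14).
410

Using Chinese Remainder Theorem:
M = 43 × 14 = 602
M1 = 14, M2 = 43
y1 = 14^(-1) mod 43 = 40
y2 = 43^(-1) mod 14 = 1
x = (23×14×40 + 4×43×1) mod 602 = 410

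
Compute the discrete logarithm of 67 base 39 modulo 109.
97

Baby-step giant-step with step n = ⌈√109⌉ = 11.
Baby steps 39^j mod 109 (j:value) for j=0..10: 0:1, 1:39, 2:104, 3:23, 4:25, 5:103, 6:93, 7:30, 8:80, 9:68, 10:36.
Giant-step multiplier: 39^(-11) ≡ 39^(108-11) = 39^97 ≡ 67 (mod 109).
Giant steps γ_i = 67·67^i mod 109: γ_0=67, γ_1=20, γ_2=32, γ_3=73, γ_4=95, γ_5=43, γ_6=47, γ_7=97, γ_8=68 (in table at j=9).
x = i·n + j = 8·11 + 9 = 97.
Check: 39^97 ≡ 67 (mod 109).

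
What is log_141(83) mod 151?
39

Baby-step giant-step with step n = ⌈√151⌉ = 13.
Baby steps 141^j mod 151 (j:value) for j=0..12: 0:1, 1:141, 2:100, 3:57, 4:34, 5:113, 6:78, 7:126, 8:99, 9:67, 10:85, 11:56, 12:44.
Giant-step multiplier: 141^(-13) ≡ 141^(150-13) = 141^137 ≡ 93 (mod 151).
Giant steps γ_i = 83·93^i mod 151: γ_0=83, γ_1=18, γ_2=13, γ_3=1 (in table at j=0).
x = i·n + j = 3·13 + 0 = 39.
Check: 141^39 ≡ 83 (mod 151).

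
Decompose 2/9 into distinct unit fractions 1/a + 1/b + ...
1/5 + 1/45

Greedy algorithm:
2/9: ceiling(9/2) = 5, use 1/5
1/45: ceiling(45/1) = 45, use 1/45
Result: 2/9 = 1/5 + 1/45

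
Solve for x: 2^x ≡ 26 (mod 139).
65

Baby-step giant-step with step n = ⌈√139⌉ = 12.
Baby steps 2^j mod 139 (j:value) for j=0..11: 0:1, 1:2, 2:4, 3:8, 4:16, 5:32, 6:64, 7:128, 8:117, 9:95, 10:51, 11:102.
Giant-step multiplier: 2^(-12) ≡ 2^(138-12) = 2^126 ≡ 77 (mod 139).
Giant steps γ_i = 26·77^i mod 139: γ_0=26, γ_1=56, γ_2=3, γ_3=92, γ_4=134, γ_5=32 (in table at j=5).
x = i·n + j = 5·12 + 5 = 65.
Check: 2^65 ≡ 26 (mod 139).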